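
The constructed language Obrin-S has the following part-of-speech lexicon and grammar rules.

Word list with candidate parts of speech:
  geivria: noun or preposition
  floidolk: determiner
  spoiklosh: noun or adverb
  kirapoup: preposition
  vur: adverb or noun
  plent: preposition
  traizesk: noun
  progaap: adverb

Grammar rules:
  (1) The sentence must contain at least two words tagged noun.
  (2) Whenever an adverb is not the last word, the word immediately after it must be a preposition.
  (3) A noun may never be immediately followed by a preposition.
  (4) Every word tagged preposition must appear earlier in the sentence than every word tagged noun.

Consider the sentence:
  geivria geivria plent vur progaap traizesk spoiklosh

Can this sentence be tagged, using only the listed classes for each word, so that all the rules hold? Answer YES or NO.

Candidates per position — 1:geivria {noun,preposition}; 2:geivria {noun,preposition}; 3:plent {preposition}; 4:vur {adverb,noun}; 5:progaap {adverb}; 6:traizesk {noun}; 7:spoiklosh {noun,adverb}.
Rule 2 cannot be satisfied by any choice of tags from the lexicon.
So there is no consistent tagging.

NO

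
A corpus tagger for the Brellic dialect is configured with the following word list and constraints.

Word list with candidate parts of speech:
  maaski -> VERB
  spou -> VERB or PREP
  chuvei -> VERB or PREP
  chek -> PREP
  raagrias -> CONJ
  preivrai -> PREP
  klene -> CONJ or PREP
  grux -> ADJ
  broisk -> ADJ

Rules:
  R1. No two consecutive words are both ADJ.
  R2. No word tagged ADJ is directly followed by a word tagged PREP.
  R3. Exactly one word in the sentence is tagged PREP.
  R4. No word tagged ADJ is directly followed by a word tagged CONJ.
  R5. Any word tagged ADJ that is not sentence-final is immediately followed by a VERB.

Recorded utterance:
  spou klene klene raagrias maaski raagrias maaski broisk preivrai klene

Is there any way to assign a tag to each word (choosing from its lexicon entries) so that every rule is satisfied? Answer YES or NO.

NO

Candidates per position — 1:spou {VERB,PREP}; 2:klene {CONJ,PREP}; 3:klene {CONJ,PREP}; 4:raagrias {CONJ}; 5:maaski {VERB}; 6:raagrias {CONJ}; 7:maaski {VERB}; 8:broisk {ADJ}; 9:preivrai {PREP}; 10:klene {CONJ,PREP}.
Rule 2 cannot be satisfied by any choice of tags from the lexicon.
So there is no consistent tagging.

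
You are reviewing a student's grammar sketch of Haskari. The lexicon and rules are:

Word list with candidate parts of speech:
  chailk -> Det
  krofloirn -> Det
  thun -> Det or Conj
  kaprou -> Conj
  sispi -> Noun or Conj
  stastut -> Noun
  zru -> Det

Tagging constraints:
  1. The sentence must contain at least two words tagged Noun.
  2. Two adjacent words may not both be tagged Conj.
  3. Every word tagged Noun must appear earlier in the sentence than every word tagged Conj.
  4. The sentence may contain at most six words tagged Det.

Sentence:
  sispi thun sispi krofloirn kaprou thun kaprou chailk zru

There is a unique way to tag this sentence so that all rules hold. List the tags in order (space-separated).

Candidates per position — 1:sispi {Noun,Conj}; 2:thun {Det,Conj}; 3:sispi {Noun,Conj}; 4:krofloirn {Det}; 5:kaprou {Conj}; 6:thun {Det,Conj}; 7:kaprou {Conj}; 8:chailk {Det}; 9:zru {Det}.
At position 1, choosing Conj makes rule 1 impossible to satisfy; hence Noun.
At position 3, choosing Conj makes rule 1 impossible to satisfy; hence Noun.
At position 6, choosing Conj makes rule 2 impossible to satisfy; hence Det.
At position 2, choosing Conj makes rule 3 impossible to satisfy; hence Det.
The unique satisfying tagging is: Noun Det Noun Det Conj Det Conj Det Det.
Rule-by-rule: rule 1 ✓; rule 2 ✓; rule 3 ✓; rule 4 ✓.

Noun Det Noun Det Conj Det Conj Det Det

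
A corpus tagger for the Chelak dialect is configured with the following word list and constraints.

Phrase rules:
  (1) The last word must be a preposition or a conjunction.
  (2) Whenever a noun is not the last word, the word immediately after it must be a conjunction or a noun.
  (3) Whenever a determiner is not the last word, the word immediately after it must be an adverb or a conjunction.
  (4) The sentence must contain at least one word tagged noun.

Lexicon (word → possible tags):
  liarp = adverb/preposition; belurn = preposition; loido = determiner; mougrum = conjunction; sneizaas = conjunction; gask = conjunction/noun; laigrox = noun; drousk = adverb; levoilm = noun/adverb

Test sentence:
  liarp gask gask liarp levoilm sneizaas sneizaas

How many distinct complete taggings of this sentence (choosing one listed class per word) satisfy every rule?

12

Candidates per position — 1:liarp {adverb,preposition}; 2:gask {conjunction,noun}; 3:gask {conjunction,noun}; 4:liarp {adverb,preposition}; 5:levoilm {noun,adverb}; 6:sneizaas {conjunction}; 7:sneizaas {conjunction}.
There are 32 candidate sequences in total.
Checking each against the rules leaves 12 sequences.
Count = 12.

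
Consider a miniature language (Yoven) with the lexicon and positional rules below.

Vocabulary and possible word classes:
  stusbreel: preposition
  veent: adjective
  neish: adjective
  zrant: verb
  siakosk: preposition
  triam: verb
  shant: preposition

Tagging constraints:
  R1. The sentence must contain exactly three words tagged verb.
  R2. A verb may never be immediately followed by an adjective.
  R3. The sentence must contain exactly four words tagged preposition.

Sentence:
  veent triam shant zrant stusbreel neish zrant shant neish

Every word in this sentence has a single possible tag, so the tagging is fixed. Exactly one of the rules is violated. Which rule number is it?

3

Fixed tagging: adjective verb preposition verb preposition adjective verb preposition adjective.
Checking each rule: R1 holds, R2 holds, R3 violated.
Only rule 3 fails.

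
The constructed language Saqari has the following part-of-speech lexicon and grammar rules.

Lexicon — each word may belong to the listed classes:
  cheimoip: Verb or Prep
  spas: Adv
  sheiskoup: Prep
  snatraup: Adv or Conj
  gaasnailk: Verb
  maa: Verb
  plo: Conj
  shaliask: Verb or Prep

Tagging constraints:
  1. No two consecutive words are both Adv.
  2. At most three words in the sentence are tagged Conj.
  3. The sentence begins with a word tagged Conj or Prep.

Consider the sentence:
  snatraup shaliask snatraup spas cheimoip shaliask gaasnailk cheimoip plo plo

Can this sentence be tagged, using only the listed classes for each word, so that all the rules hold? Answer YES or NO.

Candidates per position — 1:snatraup {Adv,Conj}; 2:shaliask {Verb,Prep}; 3:snatraup {Adv,Conj}; 4:spas {Adv}; 5:cheimoip {Verb,Prep}; 6:shaliask {Verb,Prep}; 7:gaasnailk {Verb}; 8:cheimoip {Verb,Prep}; 9:plo {Conj}; 10:plo {Conj}.
Every candidate sequence violates at least one rule; no consistent tagging exists.

NO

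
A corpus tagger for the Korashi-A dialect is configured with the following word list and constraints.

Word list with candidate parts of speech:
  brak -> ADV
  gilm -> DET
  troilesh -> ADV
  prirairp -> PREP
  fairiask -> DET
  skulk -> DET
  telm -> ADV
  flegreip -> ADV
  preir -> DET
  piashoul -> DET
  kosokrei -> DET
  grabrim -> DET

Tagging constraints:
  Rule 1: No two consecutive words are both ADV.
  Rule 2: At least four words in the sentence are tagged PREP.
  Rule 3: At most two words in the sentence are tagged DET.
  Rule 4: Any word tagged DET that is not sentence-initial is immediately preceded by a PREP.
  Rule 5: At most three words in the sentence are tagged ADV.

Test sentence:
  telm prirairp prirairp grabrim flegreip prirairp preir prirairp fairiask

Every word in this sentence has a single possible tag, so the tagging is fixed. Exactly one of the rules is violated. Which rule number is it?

Fixed tagging: ADV PREP PREP DET ADV PREP DET PREP DET.
Checking each rule: R1 ok, R2 ok, R3 fails, R4 ok, R5 ok.
Only rule 3 fails.

3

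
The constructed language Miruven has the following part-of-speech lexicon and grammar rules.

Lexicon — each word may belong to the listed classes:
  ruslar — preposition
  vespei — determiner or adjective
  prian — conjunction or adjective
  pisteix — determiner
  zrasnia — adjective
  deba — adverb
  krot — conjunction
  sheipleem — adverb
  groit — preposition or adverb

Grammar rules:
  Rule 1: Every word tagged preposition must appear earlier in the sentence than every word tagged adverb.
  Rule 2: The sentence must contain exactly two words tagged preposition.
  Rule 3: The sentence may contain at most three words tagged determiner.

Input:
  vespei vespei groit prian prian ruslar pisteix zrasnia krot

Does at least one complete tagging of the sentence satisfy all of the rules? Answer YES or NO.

YES

Candidates per position — 1:vespei {determiner,adjective}; 2:vespei {determiner,adjective}; 3:groit {preposition,adverb}; 4:prian {conjunction,adjective}; 5:prian {conjunction,adjective}; 6:ruslar {preposition}; 7:pisteix {determiner}; 8:zrasnia {adjective}; 9:krot {conjunction}.
One satisfying assignment: adjective determiner preposition adjective conjunction preposition determiner adjective conjunction.
Checking: rule 1 ✓; rule 2 ✓; rule 3 ✓.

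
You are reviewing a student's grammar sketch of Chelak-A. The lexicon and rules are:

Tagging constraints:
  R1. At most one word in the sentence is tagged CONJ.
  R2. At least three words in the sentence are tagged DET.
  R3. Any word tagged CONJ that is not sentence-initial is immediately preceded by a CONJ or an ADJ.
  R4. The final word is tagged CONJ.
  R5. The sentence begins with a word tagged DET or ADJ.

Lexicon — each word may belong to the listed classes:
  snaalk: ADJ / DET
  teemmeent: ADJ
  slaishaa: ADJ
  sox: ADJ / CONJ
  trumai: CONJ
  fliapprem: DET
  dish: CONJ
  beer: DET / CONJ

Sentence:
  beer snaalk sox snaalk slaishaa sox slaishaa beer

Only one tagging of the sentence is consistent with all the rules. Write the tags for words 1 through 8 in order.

DET DET ADJ DET ADJ ADJ ADJ CONJ

Candidates per position — 1:beer {DET,CONJ}; 2:snaalk {ADJ,DET}; 3:sox {ADJ,CONJ}; 4:snaalk {ADJ,DET}; 5:slaishaa {ADJ}; 6:sox {ADJ,CONJ}; 7:slaishaa {ADJ}; 8:beer {DET,CONJ}.
If word 1 were CONJ, no tagging could satisfy rule 5; so word 1 is DET.
If word 8 were DET, no tagging could satisfy rule 4; so word 8 is CONJ.
If word 2 were ADJ, no tagging could satisfy rule 2; so word 2 is DET.
If word 3 were CONJ, no tagging could satisfy rule 1; so word 3 is ADJ.
If word 4 were ADJ, no tagging could satisfy rule 2; so word 4 is DET.
If word 6 were CONJ, no tagging could satisfy rule 1; so word 6 is ADJ.
That leaves exactly one tagging: DET DET ADJ DET ADJ ADJ ADJ CONJ.
Check: rule 1 ✓; rule 2 ✓; rule 3 ✓; rule 4 ✓; rule 5 ✓.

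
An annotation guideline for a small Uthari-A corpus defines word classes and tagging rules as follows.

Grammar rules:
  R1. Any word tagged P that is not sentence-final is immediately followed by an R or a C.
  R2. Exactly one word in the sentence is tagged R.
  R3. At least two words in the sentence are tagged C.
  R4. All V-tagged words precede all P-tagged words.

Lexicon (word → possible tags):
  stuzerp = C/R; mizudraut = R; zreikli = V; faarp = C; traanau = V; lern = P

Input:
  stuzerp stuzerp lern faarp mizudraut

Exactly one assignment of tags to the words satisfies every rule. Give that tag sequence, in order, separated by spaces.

C C P C R

Candidates per position — 1:stuzerp {C,R}; 2:stuzerp {C,R}; 3:lern {P}; 4:faarp {C}; 5:mizudraut {R}.
At position 1, choosing R makes rule 2 impossible to satisfy; hence C.
At position 2, choosing R makes rule 2 impossible to satisfy; hence C.
The only consistent sequence is: C C P C R.
Rule-by-rule: rule 1 satisfied; rule 2 satisfied; rule 3 satisfied; rule 4 satisfied.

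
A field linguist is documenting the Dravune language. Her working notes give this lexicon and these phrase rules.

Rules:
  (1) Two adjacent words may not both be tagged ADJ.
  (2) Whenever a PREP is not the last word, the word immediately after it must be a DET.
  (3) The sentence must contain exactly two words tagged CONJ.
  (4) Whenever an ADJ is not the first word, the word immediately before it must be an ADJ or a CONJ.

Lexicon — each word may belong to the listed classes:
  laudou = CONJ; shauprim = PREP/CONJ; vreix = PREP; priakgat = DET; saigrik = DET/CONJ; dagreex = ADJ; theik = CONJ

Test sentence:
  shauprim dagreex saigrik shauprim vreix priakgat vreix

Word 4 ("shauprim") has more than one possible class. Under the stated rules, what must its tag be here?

CONJ

Candidates per position — 1:shauprim {PREP,CONJ}; 2:dagreex {ADJ}; 3:saigrik {DET,CONJ}; 4:shauprim {PREP,CONJ}; 5:vreix {PREP}; 6:priakgat {DET}; 7:vreix {PREP}.
Position 1: tagging it PREP would leave rule 2 unsatisfiable, so it must be CONJ.
Position 4: tagging it PREP would leave rule 2 unsatisfiable, so it must be CONJ.
Position 3: tagging it CONJ would leave rule 3 unsatisfiable, so it must be DET.
That leaves exactly one tagging: CONJ ADJ DET CONJ PREP DET PREP.
Checking: rule 1 holds; rule 2 holds; rule 3 holds; rule 4 holds.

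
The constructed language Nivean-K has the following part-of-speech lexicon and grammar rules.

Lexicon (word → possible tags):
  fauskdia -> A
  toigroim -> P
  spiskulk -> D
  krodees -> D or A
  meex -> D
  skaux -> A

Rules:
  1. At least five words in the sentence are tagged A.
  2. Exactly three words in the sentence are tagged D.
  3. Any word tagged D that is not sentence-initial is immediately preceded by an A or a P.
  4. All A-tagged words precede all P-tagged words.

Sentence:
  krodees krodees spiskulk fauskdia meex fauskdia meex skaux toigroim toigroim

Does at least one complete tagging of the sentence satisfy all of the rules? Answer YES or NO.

YES

Candidates per position — 1:krodees {D,A}; 2:krodees {D,A}; 3:spiskulk {D}; 4:fauskdia {A}; 5:meex {D}; 6:fauskdia {A}; 7:meex {D}; 8:skaux {A}; 9:toigroim {P}; 10:toigroim {P}.
One satisfying assignment: A A D A D A D A P P.
Verifying each rule — rule 1 holds; rule 2 holds; rule 3 holds; rule 4 holds.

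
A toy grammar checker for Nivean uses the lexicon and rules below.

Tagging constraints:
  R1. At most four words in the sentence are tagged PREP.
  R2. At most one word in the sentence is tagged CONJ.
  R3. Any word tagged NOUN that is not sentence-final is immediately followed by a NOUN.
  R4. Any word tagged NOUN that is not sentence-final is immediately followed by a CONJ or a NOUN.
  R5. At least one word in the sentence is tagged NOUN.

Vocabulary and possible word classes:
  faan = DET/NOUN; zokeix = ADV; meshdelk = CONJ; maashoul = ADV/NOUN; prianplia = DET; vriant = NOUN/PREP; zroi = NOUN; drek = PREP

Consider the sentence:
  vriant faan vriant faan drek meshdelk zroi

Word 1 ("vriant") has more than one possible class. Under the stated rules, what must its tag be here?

Candidates per position — 1:vriant {NOUN,PREP}; 2:faan {DET,NOUN}; 3:vriant {NOUN,PREP}; 4:faan {DET,NOUN}; 5:drek {PREP}; 6:meshdelk {CONJ}; 7:zroi {NOUN}.
At position 1, choosing NOUN makes rule 3 impossible to satisfy; hence PREP.
At position 2, choosing NOUN makes rule 3 impossible to satisfy; hence DET.
At position 3, choosing NOUN makes rule 3 impossible to satisfy; hence PREP.
At position 4, choosing NOUN makes rule 3 impossible to satisfy; hence DET.
The unique satisfying tagging is: PREP DET PREP DET PREP CONJ NOUN.
Rule-by-rule: rule 1 ✓; rule 2 ✓; rule 3 ✓; rule 4 ✓; rule 5 ✓.

PREP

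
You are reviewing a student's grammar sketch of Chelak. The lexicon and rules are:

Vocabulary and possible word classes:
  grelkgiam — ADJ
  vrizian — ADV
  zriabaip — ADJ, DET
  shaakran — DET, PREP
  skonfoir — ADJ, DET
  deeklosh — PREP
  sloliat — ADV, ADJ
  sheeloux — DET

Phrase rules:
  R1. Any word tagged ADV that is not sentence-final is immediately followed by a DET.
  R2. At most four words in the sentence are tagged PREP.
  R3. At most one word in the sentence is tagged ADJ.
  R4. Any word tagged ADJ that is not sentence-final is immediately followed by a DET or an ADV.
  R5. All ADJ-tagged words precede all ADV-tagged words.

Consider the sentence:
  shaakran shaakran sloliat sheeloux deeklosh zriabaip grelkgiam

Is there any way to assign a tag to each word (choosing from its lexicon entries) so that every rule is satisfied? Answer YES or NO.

NO

Candidates per position — 1:shaakran {DET,PREP}; 2:shaakran {DET,PREP}; 3:sloliat {ADV,ADJ}; 4:sheeloux {DET}; 5:deeklosh {PREP}; 6:zriabaip {ADJ,DET}; 7:grelkgiam {ADJ}.
Every candidate sequence violates at least one rule; no consistent tagging exists.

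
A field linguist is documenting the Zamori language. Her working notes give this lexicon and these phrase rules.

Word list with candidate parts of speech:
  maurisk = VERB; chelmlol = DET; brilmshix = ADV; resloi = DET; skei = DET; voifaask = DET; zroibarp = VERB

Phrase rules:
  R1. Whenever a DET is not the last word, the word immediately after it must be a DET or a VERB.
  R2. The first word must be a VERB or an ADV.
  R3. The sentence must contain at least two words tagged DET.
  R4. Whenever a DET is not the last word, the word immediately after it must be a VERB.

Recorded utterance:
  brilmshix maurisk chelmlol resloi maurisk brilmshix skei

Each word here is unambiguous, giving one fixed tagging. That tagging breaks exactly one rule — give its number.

Fixed tagging: ADV VERB DET DET VERB ADV DET.
Checking each rule: R1 ok, R2 ok, R3 ok, R4 fails.
Only rule 4 fails.

4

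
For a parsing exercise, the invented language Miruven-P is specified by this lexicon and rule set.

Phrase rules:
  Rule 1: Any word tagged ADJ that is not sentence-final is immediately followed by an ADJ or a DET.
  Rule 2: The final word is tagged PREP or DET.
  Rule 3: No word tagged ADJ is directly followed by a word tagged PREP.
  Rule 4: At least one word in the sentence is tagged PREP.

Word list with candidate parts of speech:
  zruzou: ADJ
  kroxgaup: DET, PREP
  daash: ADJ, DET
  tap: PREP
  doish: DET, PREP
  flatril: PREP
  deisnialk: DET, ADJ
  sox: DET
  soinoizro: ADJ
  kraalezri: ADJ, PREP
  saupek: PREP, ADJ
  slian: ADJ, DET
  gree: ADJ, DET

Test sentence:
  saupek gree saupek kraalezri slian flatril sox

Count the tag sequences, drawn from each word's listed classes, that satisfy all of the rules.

Candidates per position — 1:saupek {PREP,ADJ}; 2:gree {ADJ,DET}; 3:saupek {PREP,ADJ}; 4:kraalezri {ADJ,PREP}; 5:slian {ADJ,DET}; 6:flatril {PREP}; 7:sox {DET}.
There are 32 candidate sequences in total.
Checking each against the rules leaves 8 sequences.
Count = 8.

8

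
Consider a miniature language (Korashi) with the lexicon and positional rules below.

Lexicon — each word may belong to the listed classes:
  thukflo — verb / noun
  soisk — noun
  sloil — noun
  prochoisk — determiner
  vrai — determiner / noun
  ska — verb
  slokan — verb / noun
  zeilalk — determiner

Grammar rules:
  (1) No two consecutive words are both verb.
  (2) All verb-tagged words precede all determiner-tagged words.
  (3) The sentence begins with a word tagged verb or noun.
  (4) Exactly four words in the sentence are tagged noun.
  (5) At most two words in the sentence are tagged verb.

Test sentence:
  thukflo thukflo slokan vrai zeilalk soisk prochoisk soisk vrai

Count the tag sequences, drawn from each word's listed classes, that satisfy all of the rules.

Candidates per position — 1:thukflo {verb,noun}; 2:thukflo {verb,noun}; 3:slokan {verb,noun}; 4:vrai {determiner,noun}; 5:zeilalk {determiner}; 6:soisk {noun}; 7:prochoisk {determiner}; 8:soisk {noun}; 9:vrai {determiner,noun}.
There are 32 candidate sequences in total.
The sequences that satisfy every rule: verb noun verb determiner determiner noun determiner noun noun; verb noun verb noun determiner noun determiner noun determiner; verb noun noun determiner determiner noun determiner noun determiner; noun verb noun determiner determiner noun determiner noun determiner; noun noun verb determiner determiner noun determiner noun determiner.
Count = 5.

5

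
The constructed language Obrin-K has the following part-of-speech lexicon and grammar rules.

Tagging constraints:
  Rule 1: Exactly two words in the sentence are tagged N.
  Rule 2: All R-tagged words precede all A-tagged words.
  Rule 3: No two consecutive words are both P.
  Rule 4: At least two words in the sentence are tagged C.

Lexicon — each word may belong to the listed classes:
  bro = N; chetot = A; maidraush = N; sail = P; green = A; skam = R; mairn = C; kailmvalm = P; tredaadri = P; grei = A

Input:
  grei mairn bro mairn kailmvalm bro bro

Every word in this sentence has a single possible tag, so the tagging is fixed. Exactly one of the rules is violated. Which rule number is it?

Fixed tagging: A C N C P N N.
Checking each rule: R1 fails, R2 ok, R3 ok, R4 ok.
Only rule 1 fails.

1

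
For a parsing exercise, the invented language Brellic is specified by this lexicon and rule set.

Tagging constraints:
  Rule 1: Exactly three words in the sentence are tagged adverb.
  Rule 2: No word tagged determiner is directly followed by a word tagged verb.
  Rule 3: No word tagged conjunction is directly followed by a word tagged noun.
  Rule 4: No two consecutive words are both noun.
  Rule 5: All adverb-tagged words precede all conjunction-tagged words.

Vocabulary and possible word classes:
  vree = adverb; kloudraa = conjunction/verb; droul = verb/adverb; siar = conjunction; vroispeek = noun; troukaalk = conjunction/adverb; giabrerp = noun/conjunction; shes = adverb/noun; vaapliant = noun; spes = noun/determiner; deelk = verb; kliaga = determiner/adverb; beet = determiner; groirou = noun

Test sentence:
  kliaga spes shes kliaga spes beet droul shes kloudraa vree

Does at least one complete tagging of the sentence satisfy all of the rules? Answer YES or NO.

Candidates per position — 1:kliaga {determiner,adverb}; 2:spes {noun,determiner}; 3:shes {adverb,noun}; 4:kliaga {determiner,adverb}; 5:spes {noun,determiner}; 6:beet {determiner}; 7:droul {verb,adverb}; 8:shes {adverb,noun}; 9:kloudraa {conjunction,verb}; 10:vree {adverb}.
One satisfying assignment: adverb determiner noun determiner noun determiner adverb noun verb adverb.
Rule-by-rule: rule 1 holds; rule 2 holds; rule 3 holds; rule 4 holds; rule 5 holds.

YES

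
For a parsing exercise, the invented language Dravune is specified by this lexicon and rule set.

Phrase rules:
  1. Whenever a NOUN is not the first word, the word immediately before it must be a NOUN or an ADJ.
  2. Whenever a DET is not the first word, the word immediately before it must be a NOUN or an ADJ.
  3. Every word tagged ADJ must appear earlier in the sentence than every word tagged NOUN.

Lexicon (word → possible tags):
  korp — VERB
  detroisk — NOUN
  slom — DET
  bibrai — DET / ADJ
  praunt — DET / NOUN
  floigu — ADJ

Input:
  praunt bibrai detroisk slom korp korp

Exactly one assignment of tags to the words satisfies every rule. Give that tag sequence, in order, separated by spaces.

DET ADJ NOUN DET VERB VERB

Candidates per position — 1:praunt {DET,NOUN}; 2:bibrai {DET,ADJ}; 3:detroisk {NOUN}; 4:slom {DET}; 5:korp {VERB}; 6:korp {VERB}.
Word 2 cannot be DET — rule 1 would then fail for every completion. It is ADJ.
Word 1 cannot be NOUN — rule 3 would then fail for every completion. It is DET.
That leaves exactly one tagging: DET ADJ NOUN DET VERB VERB.
Verifying each rule — rule 1 satisfied; rule 2 satisfied; rule 3 satisfied.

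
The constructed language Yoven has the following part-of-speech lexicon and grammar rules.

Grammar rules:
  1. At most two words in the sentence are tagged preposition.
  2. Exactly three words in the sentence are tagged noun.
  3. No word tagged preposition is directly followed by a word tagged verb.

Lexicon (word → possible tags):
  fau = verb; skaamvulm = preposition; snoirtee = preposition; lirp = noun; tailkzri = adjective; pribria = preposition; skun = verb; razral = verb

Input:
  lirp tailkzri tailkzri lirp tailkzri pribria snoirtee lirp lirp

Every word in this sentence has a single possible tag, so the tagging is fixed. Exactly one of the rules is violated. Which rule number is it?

2

Fixed tagging: noun adjective adjective noun adjective preposition preposition noun noun.
Checking each rule: R1 ✓, R2 ✗, R3 ✓.
Only rule 2 fails.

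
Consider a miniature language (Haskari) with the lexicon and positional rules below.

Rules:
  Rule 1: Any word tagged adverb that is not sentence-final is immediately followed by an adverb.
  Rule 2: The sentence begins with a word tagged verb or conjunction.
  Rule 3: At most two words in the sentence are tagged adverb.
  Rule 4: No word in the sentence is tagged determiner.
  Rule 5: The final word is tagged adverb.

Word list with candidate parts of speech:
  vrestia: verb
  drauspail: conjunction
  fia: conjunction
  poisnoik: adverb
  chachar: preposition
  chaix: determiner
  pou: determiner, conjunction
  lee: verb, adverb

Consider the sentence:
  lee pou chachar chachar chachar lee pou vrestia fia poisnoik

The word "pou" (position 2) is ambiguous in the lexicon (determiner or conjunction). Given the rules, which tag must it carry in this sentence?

Candidates per position — 1:lee {verb,adverb}; 2:pou {determiner,conjunction}; 3:chachar {preposition}; 4:chachar {preposition}; 5:chachar {preposition}; 6:lee {verb,adverb}; 7:pou {determiner,conjunction}; 8:vrestia {verb}; 9:fia {conjunction}; 10:poisnoik {adverb}.
If word 1 were adverb, no tagging could satisfy rule 1; so word 1 is verb.
If word 2 were determiner, no tagging could satisfy rule 4; so word 2 is conjunction.
If word 6 were adverb, no tagging could satisfy rule 1; so word 6 is verb.
If word 7 were determiner, no tagging could satisfy rule 4; so word 7 is conjunction.
The unique satisfying tagging is: verb conjunction preposition preposition preposition verb conjunction verb conjunction adverb.
Verifying each rule — rule 1 ok; rule 2 ok; rule 3 ok; rule 4 ok; rule 5 ok.

conjunction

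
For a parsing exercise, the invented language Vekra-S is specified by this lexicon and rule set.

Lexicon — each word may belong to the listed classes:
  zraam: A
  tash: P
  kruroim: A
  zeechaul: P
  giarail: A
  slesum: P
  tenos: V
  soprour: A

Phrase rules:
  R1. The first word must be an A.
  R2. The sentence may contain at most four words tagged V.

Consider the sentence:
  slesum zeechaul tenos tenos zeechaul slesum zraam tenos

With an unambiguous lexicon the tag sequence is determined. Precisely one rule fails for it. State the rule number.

1

Fixed tagging: P P V V P P A V.
Checking each rule: R1 fails, R2 ok.
Only rule 1 fails.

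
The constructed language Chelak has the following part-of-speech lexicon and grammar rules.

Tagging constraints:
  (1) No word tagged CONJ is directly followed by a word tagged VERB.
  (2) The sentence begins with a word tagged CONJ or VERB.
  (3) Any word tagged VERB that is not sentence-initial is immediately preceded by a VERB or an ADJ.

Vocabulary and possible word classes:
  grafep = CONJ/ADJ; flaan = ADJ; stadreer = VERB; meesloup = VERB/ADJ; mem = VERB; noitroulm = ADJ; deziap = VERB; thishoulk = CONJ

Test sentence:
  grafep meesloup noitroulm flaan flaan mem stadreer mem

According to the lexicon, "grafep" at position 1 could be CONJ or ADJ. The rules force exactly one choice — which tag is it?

Candidates per position — 1:grafep {CONJ,ADJ}; 2:meesloup {VERB,ADJ}; 3:noitroulm {ADJ}; 4:flaan {ADJ}; 5:flaan {ADJ}; 6:mem {VERB}; 7:stadreer {VERB}; 8:mem {VERB}.
If word 1 were ADJ, no tagging could satisfy rule 2; so word 1 is CONJ.
If word 2 were VERB, no tagging could satisfy rule 1; so word 2 is ADJ.
That leaves exactly one tagging: CONJ ADJ ADJ ADJ ADJ VERB VERB VERB.
Checking: rule 1 ✓; rule 2 ✓; rule 3 ✓.

CONJ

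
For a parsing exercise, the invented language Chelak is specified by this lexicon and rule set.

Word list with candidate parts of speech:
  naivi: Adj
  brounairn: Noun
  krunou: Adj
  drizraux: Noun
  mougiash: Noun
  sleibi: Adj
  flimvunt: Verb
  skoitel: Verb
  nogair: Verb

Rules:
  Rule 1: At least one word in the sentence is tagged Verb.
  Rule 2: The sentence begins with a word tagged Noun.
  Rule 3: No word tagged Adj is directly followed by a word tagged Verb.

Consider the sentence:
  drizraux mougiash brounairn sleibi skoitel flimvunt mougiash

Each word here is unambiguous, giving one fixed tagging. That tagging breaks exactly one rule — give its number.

Fixed tagging: Noun Noun Noun Adj Verb Verb Noun.
Applying the rules: R1 ok, R2 ok, R3 fails.
Only rule 3 fails.

3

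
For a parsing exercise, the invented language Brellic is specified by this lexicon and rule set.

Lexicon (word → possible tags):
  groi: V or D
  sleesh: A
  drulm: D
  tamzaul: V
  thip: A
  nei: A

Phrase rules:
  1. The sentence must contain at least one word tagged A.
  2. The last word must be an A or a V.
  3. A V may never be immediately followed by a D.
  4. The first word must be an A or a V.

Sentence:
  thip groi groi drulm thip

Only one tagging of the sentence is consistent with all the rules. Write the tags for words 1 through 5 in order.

Candidates per position — 1:thip {A}; 2:groi {V,D}; 3:groi {V,D}; 4:drulm {D}; 5:thip {A}.
Word 2 cannot be V — rule 3 would then fail for every completion. It is D.
Word 3 cannot be V — rule 3 would then fail for every completion. It is D.
The only consistent sequence is: A D D D A.
Verifying each rule — rule 1 ✓; rule 2 ✓; rule 3 ✓; rule 4 ✓.

A D D D A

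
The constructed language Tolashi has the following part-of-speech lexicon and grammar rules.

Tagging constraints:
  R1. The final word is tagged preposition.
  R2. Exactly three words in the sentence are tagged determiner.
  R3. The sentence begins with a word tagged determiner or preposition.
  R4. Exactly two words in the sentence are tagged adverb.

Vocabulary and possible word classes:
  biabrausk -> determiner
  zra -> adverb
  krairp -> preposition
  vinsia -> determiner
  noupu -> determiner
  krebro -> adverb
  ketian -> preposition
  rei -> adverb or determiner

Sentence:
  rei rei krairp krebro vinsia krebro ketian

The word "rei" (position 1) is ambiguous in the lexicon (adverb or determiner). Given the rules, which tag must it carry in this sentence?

determiner

Candidates per position — 1:rei {adverb,determiner}; 2:rei {adverb,determiner}; 3:krairp {preposition}; 4:krebro {adverb}; 5:vinsia {determiner}; 6:krebro {adverb}; 7:ketian {preposition}.
Position 1: tagging it adverb would leave rule 2 unsatisfiable, so it must be determiner.
Position 2: tagging it adverb would leave rule 2 unsatisfiable, so it must be determiner.
The unique satisfying tagging is: determiner determiner preposition adverb determiner adverb preposition.
Check: rule 1 satisfied; rule 2 satisfied; rule 3 satisfied; rule 4 satisfied.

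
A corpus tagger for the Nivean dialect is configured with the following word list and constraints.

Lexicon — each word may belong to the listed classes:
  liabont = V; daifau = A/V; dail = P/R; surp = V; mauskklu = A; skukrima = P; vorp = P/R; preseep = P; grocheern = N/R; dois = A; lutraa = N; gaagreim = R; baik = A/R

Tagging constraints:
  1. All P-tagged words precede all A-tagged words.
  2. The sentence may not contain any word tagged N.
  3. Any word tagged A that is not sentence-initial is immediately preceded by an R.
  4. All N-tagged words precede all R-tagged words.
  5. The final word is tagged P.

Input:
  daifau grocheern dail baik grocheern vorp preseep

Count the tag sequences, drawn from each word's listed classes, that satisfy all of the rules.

4

Candidates per position — 1:daifau {A,V}; 2:grocheern {N,R}; 3:dail {P,R}; 4:baik {A,R}; 5:grocheern {N,R}; 6:vorp {P,R}; 7:preseep {P}.
There are 64 candidate sequences in total.
The sequences that satisfy every rule: V R P R R P P; V R P R R R P; V R R R R P P; V R R R R R P.
Count = 4.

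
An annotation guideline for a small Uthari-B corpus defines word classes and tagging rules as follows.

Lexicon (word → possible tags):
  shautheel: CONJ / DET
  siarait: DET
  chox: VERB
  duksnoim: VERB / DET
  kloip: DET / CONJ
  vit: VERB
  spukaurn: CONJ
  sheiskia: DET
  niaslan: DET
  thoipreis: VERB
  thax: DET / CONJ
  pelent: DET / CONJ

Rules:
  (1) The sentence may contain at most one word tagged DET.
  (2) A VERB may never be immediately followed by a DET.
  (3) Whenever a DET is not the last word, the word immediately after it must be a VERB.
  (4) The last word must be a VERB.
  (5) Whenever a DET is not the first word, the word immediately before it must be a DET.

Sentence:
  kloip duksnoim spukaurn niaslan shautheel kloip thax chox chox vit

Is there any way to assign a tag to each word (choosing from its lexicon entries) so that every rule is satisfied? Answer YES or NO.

NO

Candidates per position — 1:kloip {DET,CONJ}; 2:duksnoim {VERB,DET}; 3:spukaurn {CONJ}; 4:niaslan {DET}; 5:shautheel {CONJ,DET}; 6:kloip {DET,CONJ}; 7:thax {DET,CONJ}; 8:chox {VERB}; 9:chox {VERB}; 10:vit {VERB}.
Rule 3 cannot be satisfied by any choice of tags from the lexicon.
So there is no consistent tagging.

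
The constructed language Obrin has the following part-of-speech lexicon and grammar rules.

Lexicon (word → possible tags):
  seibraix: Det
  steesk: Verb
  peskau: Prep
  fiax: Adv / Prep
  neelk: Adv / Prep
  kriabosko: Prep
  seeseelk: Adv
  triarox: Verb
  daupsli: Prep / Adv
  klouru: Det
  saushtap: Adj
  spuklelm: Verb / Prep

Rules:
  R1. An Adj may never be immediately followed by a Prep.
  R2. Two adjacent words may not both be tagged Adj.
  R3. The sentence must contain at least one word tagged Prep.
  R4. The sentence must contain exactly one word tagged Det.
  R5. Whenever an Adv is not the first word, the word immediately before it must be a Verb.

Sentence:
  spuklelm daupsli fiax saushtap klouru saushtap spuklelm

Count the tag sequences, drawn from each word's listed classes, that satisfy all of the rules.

3

Candidates per position — 1:spuklelm {Verb,Prep}; 2:daupsli {Prep,Adv}; 3:fiax {Adv,Prep}; 4:saushtap {Adj}; 5:klouru {Det}; 6:saushtap {Adj}; 7:spuklelm {Verb,Prep}.
There are 16 candidate sequences in total.
The sequences that satisfy every rule: Verb Prep Prep Adj Det Adj Verb; Verb Adv Prep Adj Det Adj Verb; Prep Prep Prep Adj Det Adj Verb.
Count = 3.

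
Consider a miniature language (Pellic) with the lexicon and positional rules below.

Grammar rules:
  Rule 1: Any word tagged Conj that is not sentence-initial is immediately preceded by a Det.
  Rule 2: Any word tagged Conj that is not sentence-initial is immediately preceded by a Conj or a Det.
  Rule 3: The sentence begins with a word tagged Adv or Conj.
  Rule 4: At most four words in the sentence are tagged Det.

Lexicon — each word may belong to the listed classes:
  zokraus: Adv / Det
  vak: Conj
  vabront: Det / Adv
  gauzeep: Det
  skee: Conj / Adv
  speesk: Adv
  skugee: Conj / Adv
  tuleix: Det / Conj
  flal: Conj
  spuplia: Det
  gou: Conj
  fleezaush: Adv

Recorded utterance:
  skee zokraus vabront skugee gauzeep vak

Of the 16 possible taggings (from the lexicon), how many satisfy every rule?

Candidates per position — 1:skee {Conj,Adv}; 2:zokraus {Adv,Det}; 3:vabront {Det,Adv}; 4:skugee {Conj,Adv}; 5:gauzeep {Det}; 6:vak {Conj}.
There are 16 candidate sequences in total.
Checking each against the rules leaves 12 sequences.
Count = 12.

12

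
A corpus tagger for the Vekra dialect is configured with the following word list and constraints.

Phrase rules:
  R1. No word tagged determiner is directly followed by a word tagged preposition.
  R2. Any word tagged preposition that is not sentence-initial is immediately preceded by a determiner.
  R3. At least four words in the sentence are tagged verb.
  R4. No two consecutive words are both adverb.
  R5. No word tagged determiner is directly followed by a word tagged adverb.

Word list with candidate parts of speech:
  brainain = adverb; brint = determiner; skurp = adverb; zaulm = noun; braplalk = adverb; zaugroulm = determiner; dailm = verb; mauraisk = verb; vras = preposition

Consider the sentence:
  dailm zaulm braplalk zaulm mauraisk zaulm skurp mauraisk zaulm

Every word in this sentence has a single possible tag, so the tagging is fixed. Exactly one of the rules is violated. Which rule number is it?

3

Fixed tagging: verb noun adverb noun verb noun adverb verb noun.
Applying the rules: R1 ok, R2 ok, R3 fails, R4 ok, R5 ok.
Only rule 3 fails.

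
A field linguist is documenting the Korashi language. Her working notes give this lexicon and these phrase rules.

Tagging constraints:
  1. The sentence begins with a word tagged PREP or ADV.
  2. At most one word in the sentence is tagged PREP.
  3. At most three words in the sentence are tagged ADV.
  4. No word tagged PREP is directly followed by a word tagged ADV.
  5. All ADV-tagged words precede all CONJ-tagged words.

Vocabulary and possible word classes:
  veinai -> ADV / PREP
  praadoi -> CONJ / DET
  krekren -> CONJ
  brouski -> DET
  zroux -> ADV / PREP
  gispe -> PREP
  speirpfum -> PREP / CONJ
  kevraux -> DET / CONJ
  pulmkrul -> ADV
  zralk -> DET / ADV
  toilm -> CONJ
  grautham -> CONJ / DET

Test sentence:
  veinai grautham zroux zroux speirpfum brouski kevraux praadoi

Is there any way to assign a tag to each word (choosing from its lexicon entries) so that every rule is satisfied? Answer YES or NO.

Candidates per position — 1:veinai {ADV,PREP}; 2:grautham {CONJ,DET}; 3:zroux {ADV,PREP}; 4:zroux {ADV,PREP}; 5:speirpfum {PREP,CONJ}; 6:brouski {DET}; 7:kevraux {DET,CONJ}; 8:praadoi {CONJ,DET}.
One satisfying assignment: PREP DET ADV ADV CONJ DET DET CONJ.
Check: rule 1 ok; rule 2 ok; rule 3 ok; rule 4 ok; rule 5 ok.

YES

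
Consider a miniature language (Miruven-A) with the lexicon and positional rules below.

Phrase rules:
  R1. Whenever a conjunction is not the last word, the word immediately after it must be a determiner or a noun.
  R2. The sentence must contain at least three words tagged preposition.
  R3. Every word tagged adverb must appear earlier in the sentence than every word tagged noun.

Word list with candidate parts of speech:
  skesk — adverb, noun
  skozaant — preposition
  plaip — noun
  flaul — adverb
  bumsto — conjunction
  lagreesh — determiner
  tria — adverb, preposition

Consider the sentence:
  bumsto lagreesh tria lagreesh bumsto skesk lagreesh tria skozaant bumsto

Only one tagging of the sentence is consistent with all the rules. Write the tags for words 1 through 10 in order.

Candidates per position — 1:bumsto {conjunction}; 2:lagreesh {determiner}; 3:tria {adverb,preposition}; 4:lagreesh {determiner}; 5:bumsto {conjunction}; 6:skesk {adverb,noun}; 7:lagreesh {determiner}; 8:tria {adverb,preposition}; 9:skozaant {preposition}; 10:bumsto {conjunction}.
Position 3: tagging it adverb would leave rule 2 unsatisfiable, so it must be preposition.
Position 6: tagging it adverb would leave rule 1 unsatisfiable, so it must be noun.
Position 8: tagging it adverb would leave rule 2 unsatisfiable, so it must be preposition.
So the tagging must be: conjunction determiner preposition determiner conjunction noun determiner preposition preposition conjunction.
Checking: rule 1 ok; rule 2 ok; rule 3 ok.

conjunction determiner preposition determiner conjunction noun determiner preposition preposition conjunction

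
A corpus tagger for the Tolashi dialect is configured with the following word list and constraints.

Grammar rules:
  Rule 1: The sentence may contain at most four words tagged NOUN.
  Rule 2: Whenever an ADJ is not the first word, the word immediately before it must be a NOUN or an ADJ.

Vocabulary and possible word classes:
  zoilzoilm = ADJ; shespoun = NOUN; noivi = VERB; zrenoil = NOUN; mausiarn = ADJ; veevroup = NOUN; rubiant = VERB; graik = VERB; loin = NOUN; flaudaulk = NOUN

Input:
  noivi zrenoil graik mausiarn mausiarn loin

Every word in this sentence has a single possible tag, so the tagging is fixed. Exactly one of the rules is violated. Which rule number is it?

2

Fixed tagging: VERB NOUN VERB ADJ ADJ NOUN.
Checking each rule: R1 holds, R2 violated.
Only rule 2 fails.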